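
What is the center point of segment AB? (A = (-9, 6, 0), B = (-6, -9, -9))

M = ((x₁+x₂)/2, (y₁+y₂)/2, (z₁+z₂)/2)
  = ((-9 - 6)/2, (6 - 9)/2, (0 - 9)/2)
  = (-15/2, -3/2, -9/2)
  = (-7.5, -1.5, -4.5)

(-7.5, -1.5, -4.5)


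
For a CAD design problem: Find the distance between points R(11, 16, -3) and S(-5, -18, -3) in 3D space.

d = √[(x₂-x₁)² + (y₂-y₁)² + (z₂-z₁)²]
  = √[(-16)² + (-34)² + 0²]
  = √[256 + 1156 + 0]
  = √1412
  ≈ 37.58

37.58


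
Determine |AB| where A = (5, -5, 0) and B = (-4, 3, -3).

d = √[(x₂-x₁)² + (y₂-y₁)² + (z₂-z₁)²]
  = √[(-9)² + 8² + (-3)²]
  = √[81 + 64 + 9]
  = √154
  ≈ 12.41

12.41


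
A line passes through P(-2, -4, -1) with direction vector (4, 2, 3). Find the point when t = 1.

P(t) = P + t·d
  = (-2 + 4·1, -4 + 2·1, -1 + 3·1)
  = (-2 + 4, -4 + 2, -1 + 3)
  = (2, -2, 2)

(2, -2, 2)


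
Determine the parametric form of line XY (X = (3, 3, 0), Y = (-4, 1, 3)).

Direction vector d = Y - X = (-4 - 3, 1 - 3, 3 + 0) = (-7, -2, 3)
Parametric form r = X + t·d:
x = 3 - 7t, y = 3 - 2t, z = 0 + 3t

x = 3 - 7t, y = 3 - 2t, z = 0 + 3t


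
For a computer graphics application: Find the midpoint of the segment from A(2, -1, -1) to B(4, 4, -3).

M = ((x₁+x₂)/2, (y₁+y₂)/2, (z₁+z₂)/2)
  = ((2 + 4)/2, (-1 + 4)/2, (-1 - 3)/2)
  = (6/2, 3/2, -4/2)
  = (3, 1.5, -2)

(3, 1.5, -2)


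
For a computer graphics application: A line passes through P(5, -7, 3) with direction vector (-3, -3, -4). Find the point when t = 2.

P(t) = P + t·d
  = (5 + (-3)·2, -7 + (-3)·2, 3 + (-4)·2)
  = (5 - 6, -7 - 6, 3 - 8)
  = (-1, -13, -5)

(-1, -13, -5)


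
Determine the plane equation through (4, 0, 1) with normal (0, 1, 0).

The plane through P with normal n = (a, b, c) satisfies n·(r - P) = 0,
i.e. ax + by + cz = a·x₀ + b·y₀ + c·z₀.
d = 0·4 + 1·0 + 0·1
  = 0 + 0 + 0
  = 0
Equation: y = 0

y = 0


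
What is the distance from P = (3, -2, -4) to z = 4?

distance = |a·x₀ + b·y₀ + c·z₀ - d| / √(a² + b² + c²)
  = |0·3 + 0·(-2) + 1·(-4) - 4| / √(0² + 0² + 1²)
  = |0 + 0 - 4 - 4| / √(0 + 0 + 1)
  = |-8| / √1
  = 8 / 1
  ≈ 8

8


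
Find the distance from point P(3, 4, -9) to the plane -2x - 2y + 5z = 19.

distance = |a·x₀ + b·y₀ + c·z₀ - d| / √(a² + b² + c²)
  = |(-2)·3 + (-2)·4 + 5·(-9) - 19| / √((-2)² + (-2)² + 5²)
  = |-6 - 8 - 45 - 19| / √(4 + 4 + 25)
  = |-78| / √33
  = 78 / 5.745
  ≈ 13.58

13.58


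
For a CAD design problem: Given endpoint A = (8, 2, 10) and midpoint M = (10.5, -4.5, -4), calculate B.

B = 2M - A
  = (2·10.5 - 8, 2·(-4.5) - 2, 2·(-4) - 10)
  = (21 - 8, -9 - 2, -8 - 10)
  = (13, -11, -18)

(13, -11, -18)


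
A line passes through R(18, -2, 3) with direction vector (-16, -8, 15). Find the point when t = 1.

P(t) = R + t·d
  = (18 + (-16)·1, -2 + (-8)·1, 3 + 15·1)
  = (18 - 16, -2 - 8, 3 + 15)
  = (2, -10, 18)

(2, -10, 18)


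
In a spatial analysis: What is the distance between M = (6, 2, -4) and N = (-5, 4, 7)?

d = √[(x₂-x₁)² + (y₂-y₁)² + (z₂-z₁)²]
  = √[(-11)² + 2² + 11²]
  = √[121 + 4 + 121]
  = √246
  ≈ 15.68

15.68


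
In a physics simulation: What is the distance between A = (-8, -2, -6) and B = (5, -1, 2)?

d = √[(x₂-x₁)² + (y₂-y₁)² + (z₂-z₁)²]
  = √[13² + 1² + 8²]
  = √[169 + 1 + 64]
  = √234
  ≈ 15.3

15.3


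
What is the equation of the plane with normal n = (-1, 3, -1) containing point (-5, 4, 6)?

The plane through P with normal n = (a, b, c) satisfies n·(r - P) = 0,
i.e. ax + by + cz = a·x₀ + b·y₀ + c·z₀.
d = (-1)·(-5) + 3·4 + (-1)·6
  = 5 + 12 - 6
  = 11
Equation: -x + 3y - z = 11

-x + 3y - z = 11


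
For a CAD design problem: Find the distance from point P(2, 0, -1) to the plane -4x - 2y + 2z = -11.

distance = |a·x₀ + b·y₀ + c·z₀ - d| / √(a² + b² + c²)
  = |(-4)·2 + (-2)·0 + 2·(-1) - (-11)| / √((-4)² + (-2)² + 2²)
  = |-8 + 0 - 2 + 11| / √(16 + 4 + 4)
  = |1| / √24
  = 1 / 4.899
  ≈ 0.2041

0.2041


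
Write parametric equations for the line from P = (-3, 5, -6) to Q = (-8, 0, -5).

Direction vector d = Q - P = (-8 + 3, 0 - 5, -5 + 6) = (-5, -5, 1)
Parametric form r = P + t·d:
x = -3 - 5t, y = 5 - 5t, z = -6 + t

x = -3 - 5t, y = 5 - 5t, z = -6 + t


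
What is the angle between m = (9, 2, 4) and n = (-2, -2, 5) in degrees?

m·n = 9·(-2) + 2·(-2) + 4·5 = -18 - 4 + 20 = -2
|m| = √(9² + 2² + 4²) = √101 ≈ 10.05
|n| = √((-2)² + (-2)² + 5²) = √33 ≈ 5.745
cos θ = (m·n)/(|m||n|) = -2/(10.05·5.745) ≈ -0.03464
θ = arccos(-0.03464) ≈ 91.99°

91.99°


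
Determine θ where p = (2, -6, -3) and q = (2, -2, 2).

p·q = 2·2 + (-6)·(-2) + (-3)·2 = 4 + 12 - 6 = 10
|p| = √(2² + (-6)² + (-3)²) = √49 ≈ 7
|q| = √(2² + (-2)² + 2²) = √12 ≈ 3.464
cos θ = (p·q)/(|p||q|) = 10/(7·3.464) ≈ 0.4124
θ = arccos(0.4124) ≈ 65.64°

65.64°


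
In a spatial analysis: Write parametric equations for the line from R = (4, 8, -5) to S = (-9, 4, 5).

Direction vector d = S - R = (-9 - 4, 4 - 8, 5 + 5) = (-13, -4, 10)
Parametric form r = R + t·d:
x = 4 - 13t, y = 8 - 4t, z = -5 + 10t

x = 4 - 13t, y = 8 - 4t, z = -5 + 10t


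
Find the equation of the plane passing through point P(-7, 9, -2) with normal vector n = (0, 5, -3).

The plane through P with normal n = (a, b, c) satisfies n·(r - P) = 0,
i.e. ax + by + cz = a·x₀ + b·y₀ + c·z₀.
d = 0·(-7) + 5·9 + (-3)·(-2)
  = 0 + 45 + 6
  = 51
Equation: 5y - 3z = 51

5y - 3z = 51


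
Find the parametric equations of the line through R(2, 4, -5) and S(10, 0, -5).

Direction vector d = S - R = (10 - 2, 0 - 4, -5 + 5) = (8, -4, 0)
Parametric form r = R + t·d:
x = 2 + 8t, y = 4 - 4t, z = -5

x = 2 + 8t, y = 4 - 4t, z = -5


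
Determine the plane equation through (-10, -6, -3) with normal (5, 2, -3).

The plane through P with normal n = (a, b, c) satisfies n·(r - P) = 0,
i.e. ax + by + cz = a·x₀ + b·y₀ + c·z₀.
d = 5·(-10) + 2·(-6) + (-3)·(-3)
  = -50 - 12 + 9
  = -53
Equation: 5x + 2y - 3z = -53

5x + 2y - 3z = -53


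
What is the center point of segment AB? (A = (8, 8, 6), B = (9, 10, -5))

M = ((x₁+x₂)/2, (y₁+y₂)/2, (z₁+z₂)/2)
  = ((8 + 9)/2, (8 + 10)/2, (6 - 5)/2)
  = (17/2, 18/2, 1/2)
  = (8.5, 9, 0.5)

(8.5, 9, 0.5)


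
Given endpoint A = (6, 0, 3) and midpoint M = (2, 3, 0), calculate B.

B = 2M - A
  = (2·2 - 6, 2·3 - 0, 2·0 - 3)
  = (4 - 6, 6 + 0, 0 - 3)
  = (-2, 6, -3)

(-2, 6, -3)


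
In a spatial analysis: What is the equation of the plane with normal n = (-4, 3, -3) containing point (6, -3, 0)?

The plane through P with normal n = (a, b, c) satisfies n·(r - P) = 0,
i.e. ax + by + cz = a·x₀ + b·y₀ + c·z₀.
d = (-4)·6 + 3·(-3) + (-3)·0
  = -24 - 9 + 0
  = -33
Equation: -4x + 3y - 3z = -33

-4x + 3y - 3z = -33


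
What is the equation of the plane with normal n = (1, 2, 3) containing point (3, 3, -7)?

The plane through P with normal n = (a, b, c) satisfies n·(r - P) = 0,
i.e. ax + by + cz = a·x₀ + b·y₀ + c·z₀.
d = 1·3 + 2·3 + 3·(-7)
  = 3 + 6 - 21
  = -12
Equation: x + 2y + 3z = -12

x + 2y + 3z = -12


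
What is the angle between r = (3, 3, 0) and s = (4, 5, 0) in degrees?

r·s = 3·4 + 3·5 + 0·0 = 12 + 15 + 0 = 27
|r| = √(3² + 3² + 0²) = √18 ≈ 4.243
|s| = √(4² + 5² + 0²) = √41 ≈ 6.403
cos θ = (r·s)/(|r||s|) = 27/(4.243·6.403) ≈ 0.9939
θ = arccos(0.9939) ≈ 6.34°

6.34°


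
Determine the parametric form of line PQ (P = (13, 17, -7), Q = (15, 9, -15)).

Direction vector d = Q - P = (15 - 13, 9 - 17, -15 + 7) = (2, -8, -8)
Parametric form r = P + t·d:
x = 13 + 2t, y = 17 - 8t, z = -7 - 8t

x = 13 + 2t, y = 17 - 8t, z = -7 - 8t


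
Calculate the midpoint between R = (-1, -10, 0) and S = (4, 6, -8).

M = ((x₁+x₂)/2, (y₁+y₂)/2, (z₁+z₂)/2)
  = ((-1 + 4)/2, (-10 + 6)/2, (0 - 8)/2)
  = (3/2, -4/2, -8/2)
  = (1.5, -2, -4)

(1.5, -2, -4)


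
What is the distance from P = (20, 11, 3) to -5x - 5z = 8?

distance = |a·x₀ + b·y₀ + c·z₀ - d| / √(a² + b² + c²)
  = |(-5)·20 + 0·11 + (-5)·3 - 8| / √((-5)² + 0² + (-5)²)
  = |-100 + 0 - 15 - 8| / √(25 + 0 + 25)
  = |-123| / √50
  = 123 / 7.071
  ≈ 17.39

17.39


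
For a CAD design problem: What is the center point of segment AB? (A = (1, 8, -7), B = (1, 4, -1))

M = ((x₁+x₂)/2, (y₁+y₂)/2, (z₁+z₂)/2)
  = ((1 + 1)/2, (8 + 4)/2, (-7 - 1)/2)
  = (2/2, 12/2, -8/2)
  = (1, 6, -4)

(1, 6, -4)


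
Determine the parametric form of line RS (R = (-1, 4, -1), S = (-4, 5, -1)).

Direction vector d = S - R = (-4 + 1, 5 - 4, -1 + 1) = (-3, 1, 0)
Parametric form r = R + t·d:
x = -1 - 3t, y = 4 + t, z = -1

x = -1 - 3t, y = 4 + t, z = -1


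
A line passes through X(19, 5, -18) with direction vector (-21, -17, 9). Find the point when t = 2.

P(t) = X + t·d
  = (19 + (-21)·2, 5 + (-17)·2, -18 + 9·2)
  = (19 - 42, 5 - 34, -18 + 18)
  = (-23, -29, 0)

(-23, -29, 0)


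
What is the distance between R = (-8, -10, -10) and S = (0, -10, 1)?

d = √[(x₂-x₁)² + (y₂-y₁)² + (z₂-z₁)²]
  = √[8² + 0² + 11²]
  = √[64 + 0 + 121]
  = √185
  ≈ 13.6

13.6


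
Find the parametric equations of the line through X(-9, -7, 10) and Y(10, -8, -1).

Direction vector d = Y - X = (10 + 9, -8 + 7, -1 - 10) = (19, -1, -11)
Parametric form r = X + t·d:
x = -9 + 19t, y = -7 - t, z = 10 - 11t

x = -9 + 19t, y = -7 - t, z = 10 - 11t


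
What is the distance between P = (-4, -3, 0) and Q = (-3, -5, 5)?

d = √[(x₂-x₁)² + (y₂-y₁)² + (z₂-z₁)²]
  = √[1² + (-2)² + 5²]
  = √[1 + 4 + 25]
  = √30
  ≈ 5.477

5.477


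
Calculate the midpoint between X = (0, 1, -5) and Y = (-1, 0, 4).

M = ((x₁+x₂)/2, (y₁+y₂)/2, (z₁+z₂)/2)
  = ((0 - 1)/2, (1 + 0)/2, (-5 + 4)/2)
  = (-1/2, 1/2, -1/2)
  = (-0.5, 0.5, -0.5)

(-0.5, 0.5, -0.5)


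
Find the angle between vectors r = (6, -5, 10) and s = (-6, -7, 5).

r·s = 6·(-6) + (-5)·(-7) + 10·5 = -36 + 35 + 50 = 49
|r| = √(6² + (-5)² + 10²) = √161 ≈ 12.69
|s| = √((-6)² + (-7)² + 5²) = √110 ≈ 10.49
cos θ = (r·s)/(|r||s|) = 49/(12.69·10.49) ≈ 0.3682
θ = arccos(0.3682) ≈ 68.4°

68.4°


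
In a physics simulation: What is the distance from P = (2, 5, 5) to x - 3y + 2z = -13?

distance = |a·x₀ + b·y₀ + c·z₀ - d| / √(a² + b² + c²)
  = |1·2 + (-3)·5 + 2·5 - (-13)| / √(1² + (-3)² + 2²)
  = |2 - 15 + 10 + 13| / √(1 + 9 + 4)
  = |10| / √14
  = 10 / 3.742
  ≈ 2.673

2.673


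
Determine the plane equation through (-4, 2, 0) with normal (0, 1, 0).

The plane through P with normal n = (a, b, c) satisfies n·(r - P) = 0,
i.e. ax + by + cz = a·x₀ + b·y₀ + c·z₀.
d = 0·(-4) + 1·2 + 0·0
  = 0 + 2 + 0
  = 2
Equation: y = 2

y = 2


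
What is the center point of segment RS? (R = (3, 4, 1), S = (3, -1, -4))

M = ((x₁+x₂)/2, (y₁+y₂)/2, (z₁+z₂)/2)
  = ((3 + 3)/2, (4 - 1)/2, (1 - 4)/2)
  = (6/2, 3/2, -3/2)
  = (3, 1.5, -1.5)

(3, 1.5, -1.5)


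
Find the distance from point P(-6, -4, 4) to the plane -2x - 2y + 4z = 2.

distance = |a·x₀ + b·y₀ + c·z₀ - d| / √(a² + b² + c²)
  = |(-2)·(-6) + (-2)·(-4) + 4·4 - 2| / √((-2)² + (-2)² + 4²)
  = |12 + 8 + 16 - 2| / √(4 + 4 + 16)
  = |34| / √24
  = 34 / 4.899
  ≈ 6.94

6.94


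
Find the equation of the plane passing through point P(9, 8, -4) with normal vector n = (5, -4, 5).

The plane through P with normal n = (a, b, c) satisfies n·(r - P) = 0,
i.e. ax + by + cz = a·x₀ + b·y₀ + c·z₀.
d = 5·9 + (-4)·8 + 5·(-4)
  = 45 - 32 - 20
  = -7
Equation: 5x - 4y + 5z = -7

5x - 4y + 5z = -7


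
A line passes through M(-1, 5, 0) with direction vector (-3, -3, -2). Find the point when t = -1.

P(t) = M + t·d
  = (-1 + (-3)·(-1), 5 + (-3)·(-1), 0 + (-2)·(-1))
  = (-1 + 3, 5 + 3, 0 + 2)
  = (2, 8, 2)

(2, 8, 2)


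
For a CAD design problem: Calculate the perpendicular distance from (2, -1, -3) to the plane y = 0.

distance = |a·x₀ + b·y₀ + c·z₀ - d| / √(a² + b² + c²)
  = |0·2 + 1·(-1) + 0·(-3) - 0| / √(0² + 1² + 0²)
  = |0 - 1 + 0 + 0| / √(0 + 1 + 0)
  = |-1| / √1
  = 1 / 1
  ≈ 1

1


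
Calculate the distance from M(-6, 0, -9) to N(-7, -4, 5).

d = √[(x₂-x₁)² + (y₂-y₁)² + (z₂-z₁)²]
  = √[(-1)² + (-4)² + 14²]
  = √[1 + 16 + 196]
  = √213
  ≈ 14.59

14.59


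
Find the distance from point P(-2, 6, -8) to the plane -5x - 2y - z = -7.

distance = |a·x₀ + b·y₀ + c·z₀ - d| / √(a² + b² + c²)
  = |(-5)·(-2) + (-2)·6 + (-1)·(-8) - (-7)| / √((-5)² + (-2)² + (-1)²)
  = |10 - 12 + 8 + 7| / √(25 + 4 + 1)
  = |13| / √30
  = 13 / 5.477
  ≈ 2.373

2.373


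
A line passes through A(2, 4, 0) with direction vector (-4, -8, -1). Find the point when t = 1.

P(t) = A + t·d
  = (2 + (-4)·1, 4 + (-8)·1, 0 + (-1)·1)
  = (2 - 4, 4 - 8, 0 - 1)
  = (-2, -4, -1)

(-2, -4, -1)


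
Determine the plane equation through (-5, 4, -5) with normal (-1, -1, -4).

The plane through P with normal n = (a, b, c) satisfies n·(r - P) = 0,
i.e. ax + by + cz = a·x₀ + b·y₀ + c·z₀.
d = (-1)·(-5) + (-1)·4 + (-4)·(-5)
  = 5 - 4 + 20
  = 21
Equation: -x - y - 4z = 21

-x - y - 4z = 21


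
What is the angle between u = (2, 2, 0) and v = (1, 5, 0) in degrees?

u·v = 2·1 + 2·5 + 0·0 = 2 + 10 + 0 = 12
|u| = √(2² + 2² + 0²) = √8 ≈ 2.828
|v| = √(1² + 5² + 0²) = √26 ≈ 5.099
cos θ = (u·v)/(|u||v|) = 12/(2.828·5.099) ≈ 0.8321
θ = arccos(0.8321) ≈ 33.69°

33.69°


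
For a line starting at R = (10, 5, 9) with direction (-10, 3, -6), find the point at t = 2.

P(t) = R + t·d
  = (10 + (-10)·2, 5 + 3·2, 9 + (-6)·2)
  = (10 - 20, 5 + 6, 9 - 12)
  = (-10, 11, -3)

(-10, 11, -3)


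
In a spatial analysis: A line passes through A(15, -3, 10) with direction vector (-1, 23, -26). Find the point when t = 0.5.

P(t) = A + t·d
  = (15 + (-1)·0.5, -3 + 23·0.5, 10 + (-26)·0.5)
  = (15 - 0.5, -3 + 11.5, 10 - 13)
  = (14.5, 8.5, -3)

(14.5, 8.5, -3)


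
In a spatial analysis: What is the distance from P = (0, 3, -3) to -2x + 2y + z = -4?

distance = |a·x₀ + b·y₀ + c·z₀ - d| / √(a² + b² + c²)
  = |(-2)·0 + 2·3 + 1·(-3) - (-4)| / √((-2)² + 2² + 1²)
  = |0 + 6 - 3 + 4| / √(4 + 4 + 1)
  = |7| / √9
  = 7 / 3
  ≈ 2.333

2.333


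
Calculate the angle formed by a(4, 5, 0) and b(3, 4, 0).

a·b = 4·3 + 5·4 + 0·0 = 12 + 20 + 0 = 32
|a| = √(4² + 5² + 0²) = √41 ≈ 6.403
|b| = √(3² + 4² + 0²) = √25 ≈ 5
cos θ = (a·b)/(|a||b|) = 32/(6.403·5) ≈ 0.9995
θ = arccos(0.9995) ≈ 1.79°

1.79°


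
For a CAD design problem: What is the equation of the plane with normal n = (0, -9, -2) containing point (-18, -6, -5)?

The plane through P with normal n = (a, b, c) satisfies n·(r - P) = 0,
i.e. ax + by + cz = a·x₀ + b·y₀ + c·z₀.
d = 0·(-18) + (-9)·(-6) + (-2)·(-5)
  = 0 + 54 + 10
  = 64
Equation: -9y - 2z = 64

-9y - 2z = 64


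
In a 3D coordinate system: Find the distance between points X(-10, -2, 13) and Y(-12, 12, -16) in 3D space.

d = √[(x₂-x₁)² + (y₂-y₁)² + (z₂-z₁)²]
  = √[(-2)² + 14² + (-29)²]
  = √[4 + 196 + 841]
  = √1041
  ≈ 32.26

32.26


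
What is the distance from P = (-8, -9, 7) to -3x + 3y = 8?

distance = |a·x₀ + b·y₀ + c·z₀ - d| / √(a² + b² + c²)
  = |(-3)·(-8) + 3·(-9) + 0·7 - 8| / √((-3)² + 3² + 0²)
  = |24 - 27 + 0 - 8| / √(9 + 9 + 0)
  = |-11| / √18
  = 11 / 4.243
  ≈ 2.593

2.593


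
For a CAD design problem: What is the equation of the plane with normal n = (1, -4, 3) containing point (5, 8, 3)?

The plane through P with normal n = (a, b, c) satisfies n·(r - P) = 0,
i.e. ax + by + cz = a·x₀ + b·y₀ + c·z₀.
d = 1·5 + (-4)·8 + 3·3
  = 5 - 32 + 9
  = -18
Equation: x - 4y + 3z = -18

x - 4y + 3z = -18


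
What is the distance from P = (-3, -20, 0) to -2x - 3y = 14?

distance = |a·x₀ + b·y₀ + c·z₀ - d| / √(a² + b² + c²)
  = |(-2)·(-3) + (-3)·(-20) + 0·0 - 14| / √((-2)² + (-3)² + 0²)
  = |6 + 60 + 0 - 14| / √(4 + 9 + 0)
  = |52| / √13
  = 52 / 3.606
  ≈ 14.42

14.42


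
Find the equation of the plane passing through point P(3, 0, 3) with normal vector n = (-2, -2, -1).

The plane through P with normal n = (a, b, c) satisfies n·(r - P) = 0,
i.e. ax + by + cz = a·x₀ + b·y₀ + c·z₀.
d = (-2)·3 + (-2)·0 + (-1)·3
  = -6 + 0 - 3
  = -9
Equation: -2x - 2y - z = -9

-2x - 2y - z = -9


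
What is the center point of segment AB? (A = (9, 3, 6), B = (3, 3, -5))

M = ((x₁+x₂)/2, (y₁+y₂)/2, (z₁+z₂)/2)
  = ((9 + 3)/2, (3 + 3)/2, (6 - 5)/2)
  = (12/2, 6/2, 1/2)
  = (6, 3, 0.5)

(6, 3, 0.5)


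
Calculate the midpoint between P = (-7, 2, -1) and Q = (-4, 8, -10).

M = ((x₁+x₂)/2, (y₁+y₂)/2, (z₁+z₂)/2)
  = ((-7 - 4)/2, (2 + 8)/2, (-1 - 10)/2)
  = (-11/2, 10/2, -11/2)
  = (-5.5, 5, -5.5)

(-5.5, 5, -5.5)


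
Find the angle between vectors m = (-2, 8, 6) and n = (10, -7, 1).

m·n = (-2)·10 + 8·(-7) + 6·1 = -20 - 56 + 6 = -70
|m| = √((-2)² + 8² + 6²) = √104 ≈ 10.2
|n| = √(10² + (-7)² + 1²) = √150 ≈ 12.25
cos θ = (m·n)/(|m||n|) = -70/(10.2·12.25) ≈ -0.5604
θ = arccos(-0.5604) ≈ 124.1°

124.1°


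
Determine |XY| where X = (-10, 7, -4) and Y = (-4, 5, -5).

d = √[(x₂-x₁)² + (y₂-y₁)² + (z₂-z₁)²]
  = √[6² + (-2)² + (-1)²]
  = √[36 + 4 + 1]
  = √41
  ≈ 6.403

6.403


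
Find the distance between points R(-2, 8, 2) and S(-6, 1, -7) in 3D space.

d = √[(x₂-x₁)² + (y₂-y₁)² + (z₂-z₁)²]
  = √[(-4)² + (-7)² + (-9)²]
  = √[16 + 49 + 81]
  = √146
  ≈ 12.08

12.08


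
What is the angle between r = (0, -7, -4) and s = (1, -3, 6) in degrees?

r·s = 0·1 + (-7)·(-3) + (-4)·6 = 0 + 21 - 24 = -3
|r| = √(0² + (-7)² + (-4)²) = √65 ≈ 8.062
|s| = √(1² + (-3)² + 6²) = √46 ≈ 6.782
cos θ = (r·s)/(|r||s|) = -3/(8.062·6.782) ≈ -0.05486
θ = arccos(-0.05486) ≈ 93.15°

93.15°


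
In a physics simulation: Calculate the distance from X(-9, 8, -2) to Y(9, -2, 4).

d = √[(x₂-x₁)² + (y₂-y₁)² + (z₂-z₁)²]
  = √[18² + (-10)² + 6²]
  = √[324 + 100 + 36]
  = √460
  ≈ 21.45

21.45


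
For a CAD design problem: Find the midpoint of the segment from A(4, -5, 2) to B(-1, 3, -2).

M = ((x₁+x₂)/2, (y₁+y₂)/2, (z₁+z₂)/2)
  = ((4 - 1)/2, (-5 + 3)/2, (2 - 2)/2)
  = (3/2, -2/2, 0/2)
  = (1.5, -1, 0)

(1.5, -1, 0)


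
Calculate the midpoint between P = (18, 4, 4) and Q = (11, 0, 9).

M = ((x₁+x₂)/2, (y₁+y₂)/2, (z₁+z₂)/2)
  = ((18 + 11)/2, (4 + 0)/2, (4 + 9)/2)
  = (29/2, 4/2, 13/2)
  = (14.5, 2, 6.5)

(14.5, 2, 6.5)


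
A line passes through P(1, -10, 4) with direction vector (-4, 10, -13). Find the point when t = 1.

P(t) = P + t·d
  = (1 + (-4)·1, -10 + 10·1, 4 + (-13)·1)
  = (1 - 4, -10 + 10, 4 - 13)
  = (-3, 0, -9)

(-3, 0, -9)


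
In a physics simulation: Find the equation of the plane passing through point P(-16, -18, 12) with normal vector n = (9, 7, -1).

The plane through P with normal n = (a, b, c) satisfies n·(r - P) = 0,
i.e. ax + by + cz = a·x₀ + b·y₀ + c·z₀.
d = 9·(-16) + 7·(-18) + (-1)·12
  = -144 - 126 - 12
  = -282
Equation: 9x + 7y - z = -282

9x + 7y - z = -282


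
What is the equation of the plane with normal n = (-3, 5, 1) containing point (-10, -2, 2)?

The plane through P with normal n = (a, b, c) satisfies n·(r - P) = 0,
i.e. ax + by + cz = a·x₀ + b·y₀ + c·z₀.
d = (-3)·(-10) + 5·(-2) + 1·2
  = 30 - 10 + 2
  = 22
Equation: -3x + 5y + z = 22

-3x + 5y + z = 22


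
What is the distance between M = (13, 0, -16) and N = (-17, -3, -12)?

d = √[(x₂-x₁)² + (y₂-y₁)² + (z₂-z₁)²]
  = √[(-30)² + (-3)² + 4²]
  = √[900 + 9 + 16]
  = √925
  ≈ 30.41

30.41


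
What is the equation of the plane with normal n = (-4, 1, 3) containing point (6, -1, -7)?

The plane through P with normal n = (a, b, c) satisfies n·(r - P) = 0,
i.e. ax + by + cz = a·x₀ + b·y₀ + c·z₀.
d = (-4)·6 + 1·(-1) + 3·(-7)
  = -24 - 1 - 21
  = -46
Equation: -4x + y + 3z = -46

-4x + y + 3z = -46


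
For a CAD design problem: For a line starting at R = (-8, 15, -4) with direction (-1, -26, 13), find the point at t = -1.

P(t) = R + t·d
  = (-8 + (-1)·(-1), 15 + (-26)·(-1), -4 + 13·(-1))
  = (-8 + 1, 15 + 26, -4 - 13)
  = (-7, 41, -17)

(-7, 41, -17)


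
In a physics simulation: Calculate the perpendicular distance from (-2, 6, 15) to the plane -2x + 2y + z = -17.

distance = |a·x₀ + b·y₀ + c·z₀ - d| / √(a² + b² + c²)
  = |(-2)·(-2) + 2·6 + 1·15 - (-17)| / √((-2)² + 2² + 1²)
  = |4 + 12 + 15 + 17| / √(4 + 4 + 1)
  = |48| / √9
  = 48 / 3
  ≈ 16

16


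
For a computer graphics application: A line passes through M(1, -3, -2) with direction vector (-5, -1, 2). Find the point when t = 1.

P(t) = M + t·d
  = (1 + (-5)·1, -3 + (-1)·1, -2 + 2·1)
  = (1 - 5, -3 - 1, -2 + 2)
  = (-4, -4, 0)

(-4, -4, 0)


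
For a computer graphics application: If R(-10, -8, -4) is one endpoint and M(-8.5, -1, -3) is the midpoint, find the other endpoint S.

S = 2M - R
  = (2·(-8.5) - (-10), 2·(-1) - (-8), 2·(-3) - (-4))
  = (-17 + 10, -2 + 8, -6 + 4)
  = (-7, 6, -2)

(-7, 6, -2)


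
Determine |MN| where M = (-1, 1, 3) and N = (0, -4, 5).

d = √[(x₂-x₁)² + (y₂-y₁)² + (z₂-z₁)²]
  = √[1² + (-5)² + 2²]
  = √[1 + 25 + 4]
  = √30
  ≈ 5.477

5.477


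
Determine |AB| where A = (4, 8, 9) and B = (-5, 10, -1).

d = √[(x₂-x₁)² + (y₂-y₁)² + (z₂-z₁)²]
  = √[(-9)² + 2² + (-10)²]
  = √[81 + 4 + 100]
  = √185
  ≈ 13.6

13.6


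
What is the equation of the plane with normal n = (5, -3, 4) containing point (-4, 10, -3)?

The plane through P with normal n = (a, b, c) satisfies n·(r - P) = 0,
i.e. ax + by + cz = a·x₀ + b·y₀ + c·z₀.
d = 5·(-4) + (-3)·10 + 4·(-3)
  = -20 - 30 - 12
  = -62
Equation: 5x - 3y + 4z = -62

5x - 3y + 4z = -62


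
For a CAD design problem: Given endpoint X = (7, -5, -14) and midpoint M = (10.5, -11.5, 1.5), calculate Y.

Y = 2M - X
  = (2·10.5 - 7, 2·(-11.5) - (-5), 2·1.5 - (-14))
  = (21 - 7, -23 + 5, 3 + 14)
  = (14, -18, 17)

(14, -18, 17)


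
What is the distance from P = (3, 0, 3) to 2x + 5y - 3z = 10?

distance = |a·x₀ + b·y₀ + c·z₀ - d| / √(a² + b² + c²)
  = |2·3 + 5·0 + (-3)·3 - 10| / √(2² + 5² + (-3)²)
  = |6 + 0 - 9 - 10| / √(4 + 25 + 9)
  = |-13| / √38
  = 13 / 6.164
  ≈ 2.109

2.109


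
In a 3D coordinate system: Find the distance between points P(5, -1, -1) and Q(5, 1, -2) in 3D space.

d = √[(x₂-x₁)² + (y₂-y₁)² + (z₂-z₁)²]
  = √[0² + 2² + (-1)²]
  = √[0 + 4 + 1]
  = √5
  ≈ 2.236

2.236


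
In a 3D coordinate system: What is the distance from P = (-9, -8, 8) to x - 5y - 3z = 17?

distance = |a·x₀ + b·y₀ + c·z₀ - d| / √(a² + b² + c²)
  = |1·(-9) + (-5)·(-8) + (-3)·8 - 17| / √(1² + (-5)² + (-3)²)
  = |-9 + 40 - 24 - 17| / √(1 + 25 + 9)
  = |-10| / √35
  = 10 / 5.916
  ≈ 1.69

1.69


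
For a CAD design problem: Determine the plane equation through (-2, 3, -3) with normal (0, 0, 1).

The plane through P with normal n = (a, b, c) satisfies n·(r - P) = 0,
i.e. ax + by + cz = a·x₀ + b·y₀ + c·z₀.
d = 0·(-2) + 0·3 + 1·(-3)
  = 0 + 0 - 3
  = -3
Equation: z = -3

z = -3


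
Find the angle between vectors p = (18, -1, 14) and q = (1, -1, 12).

p·q = 18·1 + (-1)·(-1) + 14·12 = 18 + 1 + 168 = 187
|p| = √(18² + (-1)² + 14²) = √521 ≈ 22.83
|q| = √(1² + (-1)² + 12²) = √146 ≈ 12.08
cos θ = (p·q)/(|p||q|) = 187/(22.83·12.08) ≈ 0.678
θ = arccos(0.678) ≈ 47.31°

47.31°


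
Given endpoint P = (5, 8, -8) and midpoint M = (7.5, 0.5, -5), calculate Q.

Q = 2M - P
  = (2·7.5 - 5, 2·0.5 - 8, 2·(-5) - (-8))
  = (15 - 5, 1 - 8, -10 + 8)
  = (10, -7, -2)

(10, -7, -2)


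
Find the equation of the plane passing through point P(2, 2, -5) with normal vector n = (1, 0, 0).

The plane through P with normal n = (a, b, c) satisfies n·(r - P) = 0,
i.e. ax + by + cz = a·x₀ + b·y₀ + c·z₀.
d = 1·2 + 0·2 + 0·(-5)
  = 2 + 0 + 0
  = 2
Equation: x = 2

x = 2


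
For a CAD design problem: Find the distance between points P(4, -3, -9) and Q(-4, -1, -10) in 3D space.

d = √[(x₂-x₁)² + (y₂-y₁)² + (z₂-z₁)²]
  = √[(-8)² + 2² + (-1)²]
  = √[64 + 4 + 1]
  = √69
  ≈ 8.307

8.307


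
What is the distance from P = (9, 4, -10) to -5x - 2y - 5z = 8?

distance = |a·x₀ + b·y₀ + c·z₀ - d| / √(a² + b² + c²)
  = |(-5)·9 + (-2)·4 + (-5)·(-10) - 8| / √((-5)² + (-2)² + (-5)²)
  = |-45 - 8 + 50 - 8| / √(25 + 4 + 25)
  = |-11| / √54
  = 11 / 7.348
  ≈ 1.497

1.497


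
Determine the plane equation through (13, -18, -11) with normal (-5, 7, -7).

The plane through P with normal n = (a, b, c) satisfies n·(r - P) = 0,
i.e. ax + by + cz = a·x₀ + b·y₀ + c·z₀.
d = (-5)·13 + 7·(-18) + (-7)·(-11)
  = -65 - 126 + 77
  = -114
Equation: -5x + 7y - 7z = -114

-5x + 7y - 7z = -114


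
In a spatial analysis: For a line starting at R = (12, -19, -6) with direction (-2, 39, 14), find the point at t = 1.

P(t) = R + t·d
  = (12 + (-2)·1, -19 + 39·1, -6 + 14·1)
  = (12 - 2, -19 + 39, -6 + 14)
  = (10, 20, 8)

(10, 20, 8)


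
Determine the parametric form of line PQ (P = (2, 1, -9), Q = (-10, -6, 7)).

Direction vector d = Q - P = (-10 - 2, -6 - 1, 7 + 9) = (-12, -7, 16)
Parametric form r = P + t·d:
x = 2 - 12t, y = 1 - 7t, z = -9 + 16t

x = 2 - 12t, y = 1 - 7t, z = -9 + 16t


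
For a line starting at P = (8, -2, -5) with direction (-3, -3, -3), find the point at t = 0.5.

P(t) = P + t·d
  = (8 + (-3)·0.5, -2 + (-3)·0.5, -5 + (-3)·0.5)
  = (8 - 1.5, -2 - 1.5, -5 - 1.5)
  = (6.5, -3.5, -6.5)

(6.5, -3.5, -6.5)


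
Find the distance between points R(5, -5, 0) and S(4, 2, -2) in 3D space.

d = √[(x₂-x₁)² + (y₂-y₁)² + (z₂-z₁)²]
  = √[(-1)² + 7² + (-2)²]
  = √[1 + 49 + 4]
  = √54
  ≈ 7.348

7.348


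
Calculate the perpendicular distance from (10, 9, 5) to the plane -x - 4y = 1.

distance = |a·x₀ + b·y₀ + c·z₀ - d| / √(a² + b² + c²)
  = |(-1)·10 + (-4)·9 + 0·5 - 1| / √((-1)² + (-4)² + 0²)
  = |-10 - 36 + 0 - 1| / √(1 + 16 + 0)
  = |-47| / √17
  = 47 / 4.123
  ≈ 11.4

11.4


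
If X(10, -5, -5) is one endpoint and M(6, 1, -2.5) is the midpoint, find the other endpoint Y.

Y = 2M - X
  = (2·6 - 10, 2·1 - (-5), 2·(-2.5) - (-5))
  = (12 - 10, 2 + 5, -5 + 5)
  = (2, 7, 0)

(2, 7, 0)


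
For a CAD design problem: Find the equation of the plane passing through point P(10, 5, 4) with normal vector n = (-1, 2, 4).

The plane through P with normal n = (a, b, c) satisfies n·(r - P) = 0,
i.e. ax + by + cz = a·x₀ + b·y₀ + c·z₀.
d = (-1)·10 + 2·5 + 4·4
  = -10 + 10 + 16
  = 16
Equation: -x + 2y + 4z = 16

-x + 2y + 4z = 16


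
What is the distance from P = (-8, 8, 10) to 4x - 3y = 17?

distance = |a·x₀ + b·y₀ + c·z₀ - d| / √(a² + b² + c²)
  = |4·(-8) + (-3)·8 + 0·10 - 17| / √(4² + (-3)² + 0²)
  = |-32 - 24 + 0 - 17| / √(16 + 9 + 0)
  = |-73| / √25
  = 73 / 5
  ≈ 14.6

14.6


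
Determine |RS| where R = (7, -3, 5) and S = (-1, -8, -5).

d = √[(x₂-x₁)² + (y₂-y₁)² + (z₂-z₁)²]
  = √[(-8)² + (-5)² + (-10)²]
  = √[64 + 25 + 100]
  = √189
  ≈ 13.75

13.75


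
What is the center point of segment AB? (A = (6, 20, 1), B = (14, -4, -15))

M = ((x₁+x₂)/2, (y₁+y₂)/2, (z₁+z₂)/2)
  = ((6 + 14)/2, (20 - 4)/2, (1 - 15)/2)
  = (20/2, 16/2, -14/2)
  = (10, 8, -7)

(10, 8, -7)


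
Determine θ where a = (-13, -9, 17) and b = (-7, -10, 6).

a·b = (-13)·(-7) + (-9)·(-10) + 17·6 = 91 + 90 + 102 = 283
|a| = √((-13)² + (-9)² + 17²) = √539 ≈ 23.22
|b| = √((-7)² + (-10)² + 6²) = √185 ≈ 13.6
cos θ = (a·b)/(|a||b|) = 283/(23.22·13.6) ≈ 0.8962
θ = arccos(0.8962) ≈ 26.34°

26.34°


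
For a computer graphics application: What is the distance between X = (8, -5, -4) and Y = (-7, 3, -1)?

d = √[(x₂-x₁)² + (y₂-y₁)² + (z₂-z₁)²]
  = √[(-15)² + 8² + 3²]
  = √[225 + 64 + 9]
  = √298
  ≈ 17.26

17.26


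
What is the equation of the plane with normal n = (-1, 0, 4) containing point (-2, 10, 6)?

The plane through P with normal n = (a, b, c) satisfies n·(r - P) = 0,
i.e. ax + by + cz = a·x₀ + b·y₀ + c·z₀.
d = (-1)·(-2) + 0·10 + 4·6
  = 2 + 0 + 24
  = 26
Equation: -x + 4z = 26

-x + 4z = 26


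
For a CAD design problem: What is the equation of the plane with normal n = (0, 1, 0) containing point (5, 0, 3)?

The plane through P with normal n = (a, b, c) satisfies n·(r - P) = 0,
i.e. ax + by + cz = a·x₀ + b·y₀ + c·z₀.
d = 0·5 + 1·0 + 0·3
  = 0 + 0 + 0
  = 0
Equation: y = 0

y = 0


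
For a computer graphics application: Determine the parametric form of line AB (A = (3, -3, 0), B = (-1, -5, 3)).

Direction vector d = B - A = (-1 - 3, -5 + 3, 3 + 0) = (-4, -2, 3)
Parametric form r = A + t·d:
x = 3 - 4t, y = -3 - 2t, z = 0 + 3t

x = 3 - 4t, y = -3 - 2t, z = 0 + 3t


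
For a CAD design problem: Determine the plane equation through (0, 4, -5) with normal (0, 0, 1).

The plane through P with normal n = (a, b, c) satisfies n·(r - P) = 0,
i.e. ax + by + cz = a·x₀ + b·y₀ + c·z₀.
d = 0·0 + 0·4 + 1·(-5)
  = 0 + 0 - 5
  = -5
Equation: z = -5

z = -5


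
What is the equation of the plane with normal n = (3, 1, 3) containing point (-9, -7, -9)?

The plane through P with normal n = (a, b, c) satisfies n·(r - P) = 0,
i.e. ax + by + cz = a·x₀ + b·y₀ + c·z₀.
d = 3·(-9) + 1·(-7) + 3·(-9)
  = -27 - 7 - 27
  = -61
Equation: 3x + y + 3z = -61

3x + y + 3z = -61


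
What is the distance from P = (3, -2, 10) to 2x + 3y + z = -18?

distance = |a·x₀ + b·y₀ + c·z₀ - d| / √(a² + b² + c²)
  = |2·3 + 3·(-2) + 1·10 - (-18)| / √(2² + 3² + 1²)
  = |6 - 6 + 10 + 18| / √(4 + 9 + 1)
  = |28| / √14
  = 28 / 3.742
  ≈ 7.483

7.483


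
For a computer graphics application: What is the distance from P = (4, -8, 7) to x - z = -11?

distance = |a·x₀ + b·y₀ + c·z₀ - d| / √(a² + b² + c²)
  = |1·4 + 0·(-8) + (-1)·7 - (-11)| / √(1² + 0² + (-1)²)
  = |4 + 0 - 7 + 11| / √(1 + 0 + 1)
  = |8| / √2
  = 8 / 1.414
  ≈ 5.657

5.657


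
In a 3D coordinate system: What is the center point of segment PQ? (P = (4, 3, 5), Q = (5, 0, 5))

M = ((x₁+x₂)/2, (y₁+y₂)/2, (z₁+z₂)/2)
  = ((4 + 5)/2, (3 + 0)/2, (5 + 5)/2)
  = (9/2, 3/2, 10/2)
  = (4.5, 1.5, 5)

(4.5, 1.5, 5)


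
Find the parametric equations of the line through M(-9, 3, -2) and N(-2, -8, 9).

Direction vector d = N - M = (-2 + 9, -8 - 3, 9 + 2) = (7, -11, 11)
Parametric form r = M + t·d:
x = -9 + 7t, y = 3 - 11t, z = -2 + 11t

x = -9 + 7t, y = 3 - 11t, z = -2 + 11t


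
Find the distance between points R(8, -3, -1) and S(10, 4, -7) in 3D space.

d = √[(x₂-x₁)² + (y₂-y₁)² + (z₂-z₁)²]
  = √[2² + 7² + (-6)²]
  = √[4 + 49 + 36]
  = √89
  ≈ 9.434

9.434


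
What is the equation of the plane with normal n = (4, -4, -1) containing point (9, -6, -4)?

The plane through P with normal n = (a, b, c) satisfies n·(r - P) = 0,
i.e. ax + by + cz = a·x₀ + b·y₀ + c·z₀.
d = 4·9 + (-4)·(-6) + (-1)·(-4)
  = 36 + 24 + 4
  = 64
Equation: 4x - 4y - z = 64

4x - 4y - z = 64


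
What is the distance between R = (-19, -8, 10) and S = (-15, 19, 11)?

d = √[(x₂-x₁)² + (y₂-y₁)² + (z₂-z₁)²]
  = √[4² + 27² + 1²]
  = √[16 + 729 + 1]
  = √746
  ≈ 27.31

27.31


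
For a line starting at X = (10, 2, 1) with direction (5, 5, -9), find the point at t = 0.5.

P(t) = X + t·d
  = (10 + 5·0.5, 2 + 5·0.5, 1 + (-9)·0.5)
  = (10 + 2.5, 2 + 2.5, 1 - 4.5)
  = (12.5, 4.5, -3.5)

(12.5, 4.5, -3.5)


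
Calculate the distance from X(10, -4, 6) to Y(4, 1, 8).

d = √[(x₂-x₁)² + (y₂-y₁)² + (z₂-z₁)²]
  = √[(-6)² + 5² + 2²]
  = √[36 + 25 + 4]
  = √65
  ≈ 8.062

8.062


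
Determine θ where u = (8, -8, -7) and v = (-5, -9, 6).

u·v = 8·(-5) + (-8)·(-9) + (-7)·6 = -40 + 72 - 42 = -10
|u| = √(8² + (-8)² + (-7)²) = √177 ≈ 13.3
|v| = √((-5)² + (-9)² + 6²) = √142 ≈ 11.92
cos θ = (u·v)/(|u||v|) = -10/(13.3·11.92) ≈ -0.06308
θ = arccos(-0.06308) ≈ 93.62°

93.62°


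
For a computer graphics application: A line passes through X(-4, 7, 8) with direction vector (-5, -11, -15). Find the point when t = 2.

P(t) = X + t·d
  = (-4 + (-5)·2, 7 + (-11)·2, 8 + (-15)·2)
  = (-4 - 10, 7 - 22, 8 - 30)
  = (-14, -15, -22)

(-14, -15, -22)


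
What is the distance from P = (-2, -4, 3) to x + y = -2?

distance = |a·x₀ + b·y₀ + c·z₀ - d| / √(a² + b² + c²)
  = |1·(-2) + 1·(-4) + 0·3 - (-2)| / √(1² + 1² + 0²)
  = |-2 - 4 + 0 + 2| / √(1 + 1 + 0)
  = |-4| / √2
  = 4 / 1.414
  ≈ 2.828

2.828


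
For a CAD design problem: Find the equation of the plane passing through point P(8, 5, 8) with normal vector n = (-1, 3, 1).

The plane through P with normal n = (a, b, c) satisfies n·(r - P) = 0,
i.e. ax + by + cz = a·x₀ + b·y₀ + c·z₀.
d = (-1)·8 + 3·5 + 1·8
  = -8 + 15 + 8
  = 15
Equation: -x + 3y + z = 15

-x + 3y + z = 15


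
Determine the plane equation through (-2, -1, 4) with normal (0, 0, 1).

The plane through P with normal n = (a, b, c) satisfies n·(r - P) = 0,
i.e. ax + by + cz = a·x₀ + b·y₀ + c·z₀.
d = 0·(-2) + 0·(-1) + 1·4
  = 0 + 0 + 4
  = 4
Equation: z = 4

z = 4


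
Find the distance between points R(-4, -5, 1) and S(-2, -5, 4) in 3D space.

d = √[(x₂-x₁)² + (y₂-y₁)² + (z₂-z₁)²]
  = √[2² + 0² + 3²]
  = √[4 + 0 + 9]
  = √13
  ≈ 3.606

3.606


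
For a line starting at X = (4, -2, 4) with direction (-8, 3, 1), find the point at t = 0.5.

P(t) = X + t·d
  = (4 + (-8)·0.5, -2 + 3·0.5, 4 + 1·0.5)
  = (4 - 4, -2 + 1.5, 4 + 0.5)
  = (0, -0.5, 4.5)

(0, -0.5, 4.5)


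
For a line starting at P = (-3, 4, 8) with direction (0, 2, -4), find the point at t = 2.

P(t) = P + t·d
  = (-3 + 0·2, 4 + 2·2, 8 + (-4)·2)
  = (-3 + 0, 4 + 4, 8 - 8)
  = (-3, 8, 0)

(-3, 8, 0)


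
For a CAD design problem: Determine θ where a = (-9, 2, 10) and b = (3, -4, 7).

a·b = (-9)·3 + 2·(-4) + 10·7 = -27 - 8 + 70 = 35
|a| = √((-9)² + 2² + 10²) = √185 ≈ 13.6
|b| = √(3² + (-4)² + 7²) = √74 ≈ 8.602
cos θ = (a·b)/(|a||b|) = 35/(13.6·8.602) ≈ 0.2991
θ = arccos(0.2991) ≈ 72.59°

72.59°


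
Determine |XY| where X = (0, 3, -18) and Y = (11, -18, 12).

d = √[(x₂-x₁)² + (y₂-y₁)² + (z₂-z₁)²]
  = √[11² + (-21)² + 30²]
  = √[121 + 441 + 900]
  = √1462
  ≈ 38.24

38.24


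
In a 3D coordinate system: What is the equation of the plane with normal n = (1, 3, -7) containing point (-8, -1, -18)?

The plane through P with normal n = (a, b, c) satisfies n·(r - P) = 0,
i.e. ax + by + cz = a·x₀ + b·y₀ + c·z₀.
d = 1·(-8) + 3·(-1) + (-7)·(-18)
  = -8 - 3 + 126
  = 115
Equation: x + 3y - 7z = 115

x + 3y - 7z = 115


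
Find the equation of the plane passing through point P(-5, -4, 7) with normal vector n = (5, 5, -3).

The plane through P with normal n = (a, b, c) satisfies n·(r - P) = 0,
i.e. ax + by + cz = a·x₀ + b·y₀ + c·z₀.
d = 5·(-5) + 5·(-4) + (-3)·7
  = -25 - 20 - 21
  = -66
Equation: 5x + 5y - 3z = -66

5x + 5y - 3z = -66


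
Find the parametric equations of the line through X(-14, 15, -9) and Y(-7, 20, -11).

Direction vector d = Y - X = (-7 + 14, 20 - 15, -11 + 9) = (7, 5, -2)
Parametric form r = X + t·d:
x = -14 + 7t, y = 15 + 5t, z = -9 - 2t

x = -14 + 7t, y = 15 + 5t, z = -9 - 2t


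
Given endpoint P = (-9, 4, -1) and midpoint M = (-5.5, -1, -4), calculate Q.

Q = 2M - P
  = (2·(-5.5) - (-9), 2·(-1) - 4, 2·(-4) - (-1))
  = (-11 + 9, -2 - 4, -8 + 1)
  = (-2, -6, -7)

(-2, -6, -7)


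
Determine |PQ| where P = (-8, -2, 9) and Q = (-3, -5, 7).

d = √[(x₂-x₁)² + (y₂-y₁)² + (z₂-z₁)²]
  = √[5² + (-3)² + (-2)²]
  = √[25 + 9 + 4]
  = √38
  ≈ 6.164

6.164


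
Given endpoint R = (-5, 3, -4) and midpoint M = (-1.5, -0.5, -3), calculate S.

S = 2M - R
  = (2·(-1.5) - (-5), 2·(-0.5) - 3, 2·(-3) - (-4))
  = (-3 + 5, -1 - 3, -6 + 4)
  = (2, -4, -2)

(2, -4, -2)


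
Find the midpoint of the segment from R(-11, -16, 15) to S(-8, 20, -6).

M = ((x₁+x₂)/2, (y₁+y₂)/2, (z₁+z₂)/2)
  = ((-11 - 8)/2, (-16 + 20)/2, (15 - 6)/2)
  = (-19/2, 4/2, 9/2)
  = (-9.5, 2, 4.5)

(-9.5, 2, 4.5)


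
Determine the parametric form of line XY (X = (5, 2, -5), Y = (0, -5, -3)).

Direction vector d = Y - X = (0 - 5, -5 - 2, -3 + 5) = (-5, -7, 2)
Parametric form r = X + t·d:
x = 5 - 5t, y = 2 - 7t, z = -5 + 2t

x = 5 - 5t, y = 2 - 7t, z = -5 + 2t


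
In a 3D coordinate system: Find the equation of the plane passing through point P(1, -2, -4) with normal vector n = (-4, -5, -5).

The plane through P with normal n = (a, b, c) satisfies n·(r - P) = 0,
i.e. ax + by + cz = a·x₀ + b·y₀ + c·z₀.
d = (-4)·1 + (-5)·(-2) + (-5)·(-4)
  = -4 + 10 + 20
  = 26
Equation: -4x - 5y - 5z = 26

-4x - 5y - 5z = 26


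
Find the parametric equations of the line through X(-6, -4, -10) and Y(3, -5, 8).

Direction vector d = Y - X = (3 + 6, -5 + 4, 8 + 10) = (9, -1, 18)
Parametric form r = X + t·d:
x = -6 + 9t, y = -4 - t, z = -10 + 18t

x = -6 + 9t, y = -4 - t, z = -10 + 18t


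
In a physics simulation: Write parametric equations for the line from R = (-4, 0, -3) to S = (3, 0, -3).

Direction vector d = S - R = (3 + 4, 0 + 0, -3 + 3) = (7, 0, 0)
Parametric form r = R + t·d:
x = -4 + 7t, y = 0, z = -3

x = -4 + 7t, y = 0, z = -3


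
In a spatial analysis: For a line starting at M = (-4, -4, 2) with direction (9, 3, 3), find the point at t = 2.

P(t) = M + t·d
  = (-4 + 9·2, -4 + 3·2, 2 + 3·2)
  = (-4 + 18, -4 + 6, 2 + 6)
  = (14, 2, 8)

(14, 2, 8)


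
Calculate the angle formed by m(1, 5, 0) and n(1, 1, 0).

m·n = 1·1 + 5·1 + 0·0 = 1 + 5 + 0 = 6
|m| = √(1² + 5² + 0²) = √26 ≈ 5.099
|n| = √(1² + 1² + 0²) = √2 ≈ 1.414
cos θ = (m·n)/(|m||n|) = 6/(5.099·1.414) ≈ 0.8321
θ = arccos(0.8321) ≈ 33.69°

33.69°


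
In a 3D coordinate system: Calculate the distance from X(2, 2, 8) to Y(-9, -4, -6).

d = √[(x₂-x₁)² + (y₂-y₁)² + (z₂-z₁)²]
  = √[(-11)² + (-6)² + (-14)²]
  = √[121 + 36 + 196]
  = √353
  ≈ 18.79

18.79


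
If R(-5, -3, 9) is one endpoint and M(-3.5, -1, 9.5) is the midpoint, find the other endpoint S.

S = 2M - R
  = (2·(-3.5) - (-5), 2·(-1) - (-3), 2·9.5 - 9)
  = (-7 + 5, -2 + 3, 19 - 9)
  = (-2, 1, 10)

(-2, 1, 10)


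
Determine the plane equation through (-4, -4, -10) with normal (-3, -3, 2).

The plane through P with normal n = (a, b, c) satisfies n·(r - P) = 0,
i.e. ax + by + cz = a·x₀ + b·y₀ + c·z₀.
d = (-3)·(-4) + (-3)·(-4) + 2·(-10)
  = 12 + 12 - 20
  = 4
Equation: -3x - 3y + 2z = 4

-3x - 3y + 2z = 4


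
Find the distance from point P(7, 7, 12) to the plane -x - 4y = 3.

distance = |a·x₀ + b·y₀ + c·z₀ - d| / √(a² + b² + c²)
  = |(-1)·7 + (-4)·7 + 0·12 - 3| / √((-1)² + (-4)² + 0²)
  = |-7 - 28 + 0 - 3| / √(1 + 16 + 0)
  = |-38| / √17
  = 38 / 4.123
  ≈ 9.216

9.216
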